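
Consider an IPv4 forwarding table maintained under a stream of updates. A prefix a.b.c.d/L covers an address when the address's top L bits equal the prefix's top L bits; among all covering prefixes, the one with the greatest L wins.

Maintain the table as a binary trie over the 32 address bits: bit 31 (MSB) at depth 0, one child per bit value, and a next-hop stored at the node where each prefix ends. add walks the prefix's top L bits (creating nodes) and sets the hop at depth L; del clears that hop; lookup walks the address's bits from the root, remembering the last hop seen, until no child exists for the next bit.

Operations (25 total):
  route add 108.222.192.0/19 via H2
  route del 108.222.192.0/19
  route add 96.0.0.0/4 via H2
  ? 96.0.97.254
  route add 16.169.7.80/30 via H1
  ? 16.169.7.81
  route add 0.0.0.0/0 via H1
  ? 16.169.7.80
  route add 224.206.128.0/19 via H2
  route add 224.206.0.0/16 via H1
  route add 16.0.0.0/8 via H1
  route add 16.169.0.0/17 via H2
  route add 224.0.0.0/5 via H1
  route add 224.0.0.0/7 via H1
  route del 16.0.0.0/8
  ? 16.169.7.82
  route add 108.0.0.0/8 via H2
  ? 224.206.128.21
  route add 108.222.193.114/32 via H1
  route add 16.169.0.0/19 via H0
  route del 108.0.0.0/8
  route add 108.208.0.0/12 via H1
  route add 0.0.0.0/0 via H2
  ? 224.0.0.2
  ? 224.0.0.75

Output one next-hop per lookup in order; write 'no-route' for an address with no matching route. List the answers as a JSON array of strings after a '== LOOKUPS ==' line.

Trace:
  add 108.222.192.0/19 -> H2 at depth 19
  del 108.222.192.0/19 (clear depth 19)
  add 96.0.0.0/4 -> H2 at depth 4
  ? 96.0.97.254  path d0:-→d1:-→d2:-→d3:-→d4:H2  best=H2
  add 16.169.7.80/30 -> H1 at depth 30
  ? 16.169.7.81  path d0:-→d1:-→d2:-→d3:-→d4:-→d5:-→d6:-→d7:-→d8:-→d9:-→d10:-→d11:-→d12:-→d13:-→d14:-→d15:-→d16:-→d17:-→d18:-→d19:-→d20:-→d21:-→d22:-→d23:-→d24:-→d25:-→d26:-→d27:-→d28:-→d29:-→d30:H1  best=H1
  add 0.0.0.0/0 -> H1 at depth 0
  ? 16.169.7.80  path d0:H1→d1:-→d2:-→d3:-→d4:-→d5:-→d6:-→d7:-→d8:-→d9:-→d10:-→d11:-→d12:-→d13:-→d14:-→d15:-→d16:-→d17:-→d18:-→d19:-→d20:-→d21:-→d22:-→d23:-→d24:-→d25:-→d26:-→d27:-→d28:-→d29:-→d30:H1  best=H1
  add 224.206.128.0/19 -> H2 at depth 19
  add 224.206.0.0/16 -> H1 at depth 16
  add 16.0.0.0/8 -> H1 at depth 8
  add 16.169.0.0/17 -> H2 at depth 17
  add 224.0.0.0/5 -> H1 at depth 5
  add 224.0.0.0/7 -> H1 at depth 7
  del 16.0.0.0/8 (clear depth 8)
  ? 16.169.7.82  path d0:H1→d1:-→d2:-→d3:-→d4:-→d5:-→d6:-→d7:-→d8:-→d9:-→d10:-→d11:-→d12:-→d13:-→d14:-→d15:-→d16:-→d17:H2→d18:-→d19:-→d20:-→d21:-→d22:-→d23:-→d24:-→d25:-→d26:-→d27:-→d28:-→d29:-→d30:H1  best=H1
  add 108.0.0.0/8 -> H2 at depth 8
  ? 224.206.128.21  path d0:H1→d1:-→d2:-→d3:-→d4:-→d5:H1→d6:-→d7:H1→d8:-→d9:-→d10:-→d11:-→d12:-→d13:-→d14:-→d15:-→d16:H1→d17:-→d18:-→d19:H2  best=H2
  add 108.222.193.114/32 -> H1 at depth 32
  add 16.169.0.0/19 -> H0 at depth 19
  del 108.0.0.0/8 (clear depth 8)
  add 108.208.0.0/12 -> H1 at depth 12
  add 0.0.0.0/0 -> H2 at depth 0
  ? 224.0.0.2  path d0:H2→d1:-→d2:-→d3:-→d4:-→d5:H1→d6:-→d7:H1→d8:-  best=H1
  ? 224.0.0.75  path d0:H2→d1:-→d2:-→d3:-→d4:-→d5:H1→d6:-→d7:H1→d8:-  best=H1

== LOOKUPS ==
["H2","H1","H1","H1","H2","H1","H1"]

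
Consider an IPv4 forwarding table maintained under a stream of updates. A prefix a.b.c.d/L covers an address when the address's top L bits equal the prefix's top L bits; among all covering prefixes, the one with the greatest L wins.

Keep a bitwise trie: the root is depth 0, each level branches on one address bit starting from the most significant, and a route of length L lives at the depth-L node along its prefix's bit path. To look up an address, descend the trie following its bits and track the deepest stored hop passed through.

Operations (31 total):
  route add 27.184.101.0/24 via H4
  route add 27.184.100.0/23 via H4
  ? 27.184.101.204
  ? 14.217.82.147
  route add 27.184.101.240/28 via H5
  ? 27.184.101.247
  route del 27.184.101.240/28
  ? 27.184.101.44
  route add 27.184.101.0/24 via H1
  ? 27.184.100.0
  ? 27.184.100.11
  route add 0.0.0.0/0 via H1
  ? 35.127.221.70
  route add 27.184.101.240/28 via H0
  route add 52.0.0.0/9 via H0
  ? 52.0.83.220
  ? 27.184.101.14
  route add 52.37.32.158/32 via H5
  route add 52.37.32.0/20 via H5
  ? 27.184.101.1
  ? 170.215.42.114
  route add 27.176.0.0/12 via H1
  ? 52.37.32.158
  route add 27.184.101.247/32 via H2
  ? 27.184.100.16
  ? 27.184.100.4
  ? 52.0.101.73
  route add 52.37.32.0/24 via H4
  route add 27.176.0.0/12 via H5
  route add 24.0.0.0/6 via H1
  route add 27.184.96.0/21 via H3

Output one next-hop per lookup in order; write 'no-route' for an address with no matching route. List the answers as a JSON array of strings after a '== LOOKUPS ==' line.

Trace:
  add 27.184.101.0/24 -> H4 at depth 24
  add 27.184.100.0/23 -> H4 at depth 23
  Q 27.184.101.204: descend 000110111011100001100101 ; hops seen [H4,H4] ; pick H4
  Q 14.217.82.147: descend 000 ; hops seen [∅] ; pick no-route
  add 27.184.101.240/28 -> H5 at depth 28
  Q 27.184.101.247: descend 0001101110111000011001011111 ; hops seen [H4,H4,H5] ; pick H5
  del 27.184.101.240/28 (clear depth 28)
  Q 27.184.101.44: descend 000110111011100001100101 ; hops seen [H4,H4] ; pick H4
  add 27.184.101.0/24 -> H1 at depth 24
  Q 27.184.100.0: descend 00011011101110000110010 ; hops seen [H4] ; pick H4
  Q 27.184.100.11: descend 00011011101110000110010 ; hops seen [H4] ; pick H4
  add 0.0.0.0/0 -> H1 at depth 0
  Q 35.127.221.70: descend 00 ; hops seen [H1] ; pick H1
  add 27.184.101.240/28 -> H0 at depth 28
  add 52.0.0.0/9 -> H0 at depth 9
  Q 52.0.83.220: descend 001101000 ; hops seen [H1,H0] ; pick H0
  Q 27.184.101.14: descend 000110111011100001100101 ; hops seen [H1,H4,H1] ; pick H1
  add 52.37.32.158/32 -> H5 at depth 32
  add 52.37.32.0/20 -> H5 at depth 20
  Q 27.184.101.1: descend 000110111011100001100101 ; hops seen [H1,H4,H1] ; pick H1
  Q 170.215.42.114: descend ε ; hops seen [H1] ; pick H1
  add 27.176.0.0/12 -> H1 at depth 12
  Q 52.37.32.158: descend 00110100001001010010000010011110 ; hops seen [H1,H0,H5,H5] ; pick H5
  add 27.184.101.247/32 -> H2 at depth 32
  Q 27.184.100.16: descend 00011011101110000110010 ; hops seen [H1,H1,H4] ; pick H4
  Q 27.184.100.4: descend 00011011101110000110010 ; hops seen [H1,H1,H4] ; pick H4
  Q 52.0.101.73: descend 0011010000 ; hops seen [H1,H0] ; pick H0
  add 52.37.32.0/24 -> H4 at depth 24
  add 27.176.0.0/12 -> H5 at depth 12
  add 24.0.0.0/6 -> H1 at depth 6
  add 27.184.96.0/21 -> H3 at depth 21

== LOOKUPS ==
["H4","no-route","H5","H4","H4","H4","H1","H0","H1","H1","H1","H5","H4","H4","H0"]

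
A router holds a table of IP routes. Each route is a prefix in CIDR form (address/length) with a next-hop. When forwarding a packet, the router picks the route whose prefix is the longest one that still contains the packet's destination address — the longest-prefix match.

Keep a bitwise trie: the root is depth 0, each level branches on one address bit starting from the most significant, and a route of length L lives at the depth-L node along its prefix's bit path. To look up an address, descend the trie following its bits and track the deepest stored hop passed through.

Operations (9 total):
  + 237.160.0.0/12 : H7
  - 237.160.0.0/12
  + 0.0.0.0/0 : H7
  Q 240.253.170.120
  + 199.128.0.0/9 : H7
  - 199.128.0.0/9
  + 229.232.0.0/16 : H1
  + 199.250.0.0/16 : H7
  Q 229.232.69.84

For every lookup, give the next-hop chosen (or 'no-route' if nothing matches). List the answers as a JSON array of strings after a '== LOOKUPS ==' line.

Process each operation:
  add 237.160.0.0/12 -> H7 at depth 12
  - 237.160.0.0/12 clear@12
  add 0.0.0.0/0 -> H7 at depth 0
  ? 240.253.170.120  path d0:H7→d1:-→d2:-→d3:-  best=H7
  add 199.128.0.0/9 -> H7 at depth 9
  - 199.128.0.0/9 clear@9
  add 229.232.0.0/16 -> H1 at depth 16
  add 199.250.0.0/16 -> H7 at depth 16
  ? 229.232.69.84  path d0:H7→d1:-→d2:-→d3:-→d4:-→d5:-→d6:-→d7:-→d8:-→d9:-→d10:-→d11:-→d12:-→d13:-→d14:-→d15:-→d16:H1  best=H1

== LOOKUPS ==
["H7","H1"]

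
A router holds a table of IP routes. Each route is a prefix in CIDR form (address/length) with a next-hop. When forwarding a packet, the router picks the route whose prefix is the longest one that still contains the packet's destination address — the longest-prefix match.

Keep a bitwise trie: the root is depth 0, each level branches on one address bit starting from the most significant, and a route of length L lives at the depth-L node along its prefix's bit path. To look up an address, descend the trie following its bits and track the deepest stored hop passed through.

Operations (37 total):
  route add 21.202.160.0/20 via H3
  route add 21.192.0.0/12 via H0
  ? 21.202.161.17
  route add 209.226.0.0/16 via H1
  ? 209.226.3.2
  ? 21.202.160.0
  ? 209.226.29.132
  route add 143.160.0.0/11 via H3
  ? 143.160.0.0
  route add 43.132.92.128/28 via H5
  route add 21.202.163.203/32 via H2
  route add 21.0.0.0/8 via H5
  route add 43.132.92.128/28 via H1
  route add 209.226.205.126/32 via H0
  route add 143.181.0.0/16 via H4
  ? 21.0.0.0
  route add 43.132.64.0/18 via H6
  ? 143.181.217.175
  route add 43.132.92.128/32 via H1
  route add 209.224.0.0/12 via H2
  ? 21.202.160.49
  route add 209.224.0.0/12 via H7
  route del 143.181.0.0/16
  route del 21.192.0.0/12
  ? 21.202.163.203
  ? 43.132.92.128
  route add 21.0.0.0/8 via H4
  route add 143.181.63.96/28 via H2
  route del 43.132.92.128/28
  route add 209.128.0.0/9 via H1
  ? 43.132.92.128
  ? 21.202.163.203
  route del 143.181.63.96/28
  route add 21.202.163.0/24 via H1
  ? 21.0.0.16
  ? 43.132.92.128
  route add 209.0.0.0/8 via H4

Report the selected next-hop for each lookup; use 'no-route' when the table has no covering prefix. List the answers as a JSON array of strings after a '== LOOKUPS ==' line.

Apply in order:
  add 21.202.160.0/20 -> H3 at depth 20
  add 21.192.0.0/12 -> H0 at depth 12
  lookup 21.202.161.17: bits 00010101110010101010 walk d0:-→d1:-→d2:-→d3:-→d4:-→d5:-→d6:-→d7:-→d8:-→d9:-→d10:-→d11:-→d12:H0→d13:-→d14:-→d15:-→d16:-→d17:-→d18:-→d19:-→d20:H3 -> H3
  add 209.226.0.0/16 -> H1 at depth 16
  lookup 209.226.3.2: bits 1101000111100010 walk d0:-→d1:-→d2:-→d3:-→d4:-→d5:-→d6:-→d7:-→d8:-→d9:-→d10:-→d11:-→d12:-→d13:-→d14:-→d15:-→d16:H1 -> H1
  lookup 21.202.160.0: bits 00010101110010101010 walk d0:-→d1:-→d2:-→d3:-→d4:-→d5:-→d6:-→d7:-→d8:-→d9:-→d10:-→d11:-→d12:H0→d13:-→d14:-→d15:-→d16:-→d17:-→d18:-→d19:-→d20:H3 -> H3
  lookup 209.226.29.132: bits 1101000111100010 walk d0:-→d1:-→d2:-→d3:-→d4:-→d5:-→d6:-→d7:-→d8:-→d9:-→d10:-→d11:-→d12:-→d13:-→d14:-→d15:-→d16:H1 -> H1
  add 143.160.0.0/11 -> H3 at depth 11
  lookup 143.160.0.0: bits 10001111101 walk d0:-→d1:-→d2:-→d3:-→d4:-→d5:-→d6:-→d7:-→d8:-→d9:-→d10:-→d11:H3 -> H3
  add 43.132.92.128/28 -> H5 at depth 28
  add 21.202.163.203/32 -> H2 at depth 32
  add 21.0.0.0/8 -> H5 at depth 8
  add 43.132.92.128/28 -> H1 at depth 28
  add 209.226.205.126/32 -> H0 at depth 32
  add 143.181.0.0/16 -> H4 at depth 16
  lookup 21.0.0.0: bits 00010101 walk d0:-→d1:-→d2:-→d3:-→d4:-→d5:-→d6:-→d7:-→d8:H5 -> H5
  add 43.132.64.0/18 -> H6 at depth 18
  lookup 143.181.217.175: bits 1000111110110101 walk d0:-→d1:-→d2:-→d3:-→d4:-→d5:-→d6:-→d7:-→d8:-→d9:-→d10:-→d11:H3→d12:-→d13:-→d14:-→d15:-→d16:H4 -> H4
  add 43.132.92.128/32 -> H1 at depth 32
  add 209.224.0.0/12 -> H2 at depth 12
  lookup 21.202.160.49: bits 0001010111001010101000 walk d0:-→d1:-→d2:-→d3:-→d4:-→d5:-→d6:-→d7:-→d8:H5→d9:-→d10:-→d11:-→d12:H0→d13:-→d14:-→d15:-→d16:-→d17:-→d18:-→d19:-→d20:H3→d21:-→d22:- -> H3
  add 209.224.0.0/12 -> H7 at depth 12
  - 143.181.0.0/16 clear@16
  - 21.192.0.0/12 clear@12
  lookup 21.202.163.203: bits 00010101110010101010001111001011 walk d0:-→d1:-→d2:-→d3:-→d4:-→d5:-→d6:-→d7:-→d8:H5→d9:-→d10:-→d11:-→d12:-→d13:-→d14:-→d15:-→d16:-→d17:-→d18:-→d19:-→d20:H3→d21:-→d22:-→d23:-→d24:-→d25:-→d26:-→d27:-→d28:-→d29:-→d30:-→d31:-→d32:H2 -> H2
  lookup 43.132.92.128: bits 00101011100001000101110010000000 walk d0:-→d1:-→d2:-→d3:-→d4:-→d5:-→d6:-→d7:-→d8:-→d9:-→d10:-→d11:-→d12:-→d13:-→d14:-→d15:-→d16:-→d17:-→d18:H6→d19:-→d20:-→d21:-→d22:-→d23:-→d24:-→d25:-→d26:-→d27:-→d28:H1→d29:-→d30:-→d31:-→d32:H1 -> H1
  add 21.0.0.0/8 -> H4 at depth 8
  add 143.181.63.96/28 -> H2 at depth 28
  - 43.132.92.128/28 clear@28
  add 209.128.0.0/9 -> H1 at depth 9
  lookup 43.132.92.128: bits 00101011100001000101110010000000 walk d0:-→d1:-→d2:-→d3:-→d4:-→d5:-→d6:-→d7:-→d8:-→d9:-→d10:-→d11:-→d12:-→d13:-→d14:-→d15:-→d16:-→d17:-→d18:H6→d19:-→d20:-→d21:-→d22:-→d23:-→d24:-→d25:-→d26:-→d27:-→d28:-→d29:-→d30:-→d31:-→d32:H1 -> H1
  lookup 21.202.163.203: bits 00010101110010101010001111001011 walk d0:-→d1:-→d2:-→d3:-→d4:-→d5:-→d6:-→d7:-→d8:H4→d9:-→d10:-→d11:-→d12:-→d13:-→d14:-→d15:-→d16:-→d17:-→d18:-→d19:-→d20:H3→d21:-→d22:-→d23:-→d24:-→d25:-→d26:-→d27:-→d28:-→d29:-→d30:-→d31:-→d32:H2 -> H2
  - 143.181.63.96/28 clear@28
  add 21.202.163.0/24 -> H1 at depth 24
  lookup 21.0.0.16: bits 00010101 walk d0:-→d1:-→d2:-→d3:-→d4:-→d5:-→d6:-→d7:-→d8:H4 -> H4
  lookup 43.132.92.128: bits 00101011100001000101110010000000 walk d0:-→d1:-→d2:-→d3:-→d4:-→d5:-→d6:-→d7:-→d8:-→d9:-→d10:-→d11:-→d12:-→d13:-→d14:-→d15:-→d16:-→d17:-→d18:H6→d19:-→d20:-→d21:-→d22:-→d23:-→d24:-→d25:-→d26:-→d27:-→d28:-→d29:-→d30:-→d31:-→d32:H1 -> H1
  add 209.0.0.0/8 -> H4 at depth 8

== LOOKUPS ==
["H3","H1","H3","H1","H3","H5","H4","H3","H2","H1","H1","H2","H4","H1"]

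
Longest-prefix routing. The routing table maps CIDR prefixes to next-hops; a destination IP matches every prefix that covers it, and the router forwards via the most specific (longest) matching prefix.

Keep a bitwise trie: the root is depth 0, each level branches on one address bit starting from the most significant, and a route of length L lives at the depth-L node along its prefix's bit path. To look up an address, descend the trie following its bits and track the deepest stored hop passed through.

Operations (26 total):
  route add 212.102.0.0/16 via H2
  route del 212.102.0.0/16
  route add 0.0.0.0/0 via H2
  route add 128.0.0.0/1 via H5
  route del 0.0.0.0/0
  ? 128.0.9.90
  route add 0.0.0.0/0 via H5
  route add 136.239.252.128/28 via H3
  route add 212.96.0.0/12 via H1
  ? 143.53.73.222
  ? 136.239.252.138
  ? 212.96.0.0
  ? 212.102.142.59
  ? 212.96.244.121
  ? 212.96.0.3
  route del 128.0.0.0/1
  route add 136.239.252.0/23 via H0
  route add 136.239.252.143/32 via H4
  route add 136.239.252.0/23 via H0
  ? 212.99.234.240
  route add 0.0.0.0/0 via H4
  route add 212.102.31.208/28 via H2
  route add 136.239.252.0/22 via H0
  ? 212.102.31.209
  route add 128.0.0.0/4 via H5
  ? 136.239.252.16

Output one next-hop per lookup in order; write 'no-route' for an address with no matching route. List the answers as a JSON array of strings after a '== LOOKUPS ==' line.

Apply in order:
  add 212.102.0.0/16 -> H2 at depth 16
  - 212.102.0.0/16 clear@16
  add 0.0.0.0/0 -> H2 at depth 0
  add 128.0.0.0/1 -> H5 at depth 1
  - 0.0.0.0/0 clear@0
  lookup 128.0.9.90: bits 1 walk d0:-→d1:H5 -> H5
  add 0.0.0.0/0 -> H5 at depth 0
  add 136.239.252.128/28 -> H3 at depth 28
  add 212.96.0.0/12 -> H1 at depth 12
  lookup 143.53.73.222: bits 10001 walk d0:H5→d1:H5→d2:-→d3:-→d4:-→d5:- -> H5
  lookup 136.239.252.138: bits 1000100011101111111111001000 walk d0:H5→d1:H5→d2:-→d3:-→d4:-→d5:-→d6:-→d7:-→d8:-→d9:-→d10:-→d11:-→d12:-→d13:-→d14:-→d15:-→d16:-→d17:-→d18:-→d19:-→d20:-→d21:-→d22:-→d23:-→d24:-→d25:-→d26:-→d27:-→d28:H3 -> H3
  lookup 212.96.0.0: bits 1101010001100 walk d0:H5→d1:H5→d2:-→d3:-→d4:-→d5:-→d6:-→d7:-→d8:-→d9:-→d10:-→d11:-→d12:H1→d13:- -> H1
  lookup 212.102.142.59: bits 1101010001100110 walk d0:H5→d1:H5→d2:-→d3:-→d4:-→d5:-→d6:-→d7:-→d8:-→d9:-→d10:-→d11:-→d12:H1→d13:-→d14:-→d15:-→d16:- -> H1
  lookup 212.96.244.121: bits 1101010001100 walk d0:H5→d1:H5→d2:-→d3:-→d4:-→d5:-→d6:-→d7:-→d8:-→d9:-→d10:-→d11:-→d12:H1→d13:- -> H1
  lookup 212.96.0.3: bits 1101010001100 walk d0:H5→d1:H5→d2:-→d3:-→d4:-→d5:-→d6:-→d7:-→d8:-→d9:-→d10:-→d11:-→d12:H1→d13:- -> H1
  - 128.0.0.0/1 clear@1
  add 136.239.252.0/23 -> H0 at depth 23
  add 136.239.252.143/32 -> H4 at depth 32
  add 136.239.252.0/23 -> H0 at depth 23
  lookup 212.99.234.240: bits 1101010001100 walk d0:H5→d1:-→d2:-→d3:-→d4:-→d5:-→d6:-→d7:-→d8:-→d9:-→d10:-→d11:-→d12:H1→d13:- -> H1
  add 0.0.0.0/0 -> H4 at depth 0
  add 212.102.31.208/28 -> H2 at depth 28
  add 136.239.252.0/22 -> H0 at depth 22
  lookup 212.102.31.209: bits 1101010001100110000111111101 walk d0:H4→d1:-→d2:-→d3:-→d4:-→d5:-→d6:-→d7:-→d8:-→d9:-→d10:-→d11:-→d12:H1→d13:-→d14:-→d15:-→d16:-→d17:-→d18:-→d19:-→d20:-→d21:-→d22:-→d23:-→d24:-→d25:-→d26:-→d27:-→d28:H2 -> H2
  add 128.0.0.0/4 -> H5 at depth 4
  lookup 136.239.252.16: bits 100010001110111111111100 walk d0:H4→d1:-→d2:-→d3:-→d4:H5→d5:-→d6:-→d7:-→d8:-→d9:-→d10:-→d11:-→d12:-→d13:-→d14:-→d15:-→d16:-→d17:-→d18:-→d19:-→d20:-→d21:-→d22:H0→d23:H0→d24:- -> H0

== LOOKUPS ==
["H5","H5","H3","H1","H1","H1","H1","H1","H2","H0"]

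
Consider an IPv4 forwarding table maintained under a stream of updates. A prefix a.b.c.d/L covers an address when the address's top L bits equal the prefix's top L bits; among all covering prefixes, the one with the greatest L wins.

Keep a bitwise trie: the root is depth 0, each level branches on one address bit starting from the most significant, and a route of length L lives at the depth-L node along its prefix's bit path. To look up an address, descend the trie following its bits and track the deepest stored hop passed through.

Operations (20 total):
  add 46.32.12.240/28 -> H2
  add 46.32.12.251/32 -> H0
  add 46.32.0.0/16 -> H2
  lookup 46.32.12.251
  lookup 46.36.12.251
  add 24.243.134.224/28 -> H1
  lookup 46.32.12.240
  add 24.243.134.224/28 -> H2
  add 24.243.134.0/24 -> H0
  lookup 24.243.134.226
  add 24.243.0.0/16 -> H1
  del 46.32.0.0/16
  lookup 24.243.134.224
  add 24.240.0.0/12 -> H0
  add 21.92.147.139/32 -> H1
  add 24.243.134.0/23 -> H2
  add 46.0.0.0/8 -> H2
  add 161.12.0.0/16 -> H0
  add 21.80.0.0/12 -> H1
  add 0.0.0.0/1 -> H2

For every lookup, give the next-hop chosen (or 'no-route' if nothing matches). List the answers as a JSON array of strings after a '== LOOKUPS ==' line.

Trace:
  + 46.32.12.240/28 (H2) depth=28
  + 46.32.12.251/32 (H0) depth=32
  + 46.32.0.0/16 (H2) depth=16
  Q 46.32.12.251: descend 00101110001000000000110011111011 ; hops seen [H2,H2,H0] ; pick H0
  Q 46.36.12.251: descend 0010111000100 ; hops seen [∅] ; pick no-route
  + 24.243.134.224/28 (H1) depth=28
  Q 46.32.12.240: descend 0010111000100000000011001111 ; hops seen [H2,H2] ; pick H2
  + 24.243.134.224/28 (H2) depth=28
  + 24.243.134.0/24 (H0) depth=24
  Q 24.243.134.226: descend 0001100011110011100001101110 ; hops seen [H0,H2] ; pick H2
  + 24.243.0.0/16 (H1) depth=16
  del 46.32.0.0/16 (clear depth 16)
  Q 24.243.134.224: descend 0001100011110011100001101110 ; hops seen [H1,H0,H2] ; pick H2
  + 24.240.0.0/12 (H0) depth=12
  + 21.92.147.139/32 (H1) depth=32
  + 24.243.134.0/23 (H2) depth=23
  + 46.0.0.0/8 (H2) depth=8
  + 161.12.0.0/16 (H0) depth=16
  + 21.80.0.0/12 (H1) depth=12
  + 0.0.0.0/1 (H2) depth=1

== LOOKUPS ==
["H0","no-route","H2","H2","H2"]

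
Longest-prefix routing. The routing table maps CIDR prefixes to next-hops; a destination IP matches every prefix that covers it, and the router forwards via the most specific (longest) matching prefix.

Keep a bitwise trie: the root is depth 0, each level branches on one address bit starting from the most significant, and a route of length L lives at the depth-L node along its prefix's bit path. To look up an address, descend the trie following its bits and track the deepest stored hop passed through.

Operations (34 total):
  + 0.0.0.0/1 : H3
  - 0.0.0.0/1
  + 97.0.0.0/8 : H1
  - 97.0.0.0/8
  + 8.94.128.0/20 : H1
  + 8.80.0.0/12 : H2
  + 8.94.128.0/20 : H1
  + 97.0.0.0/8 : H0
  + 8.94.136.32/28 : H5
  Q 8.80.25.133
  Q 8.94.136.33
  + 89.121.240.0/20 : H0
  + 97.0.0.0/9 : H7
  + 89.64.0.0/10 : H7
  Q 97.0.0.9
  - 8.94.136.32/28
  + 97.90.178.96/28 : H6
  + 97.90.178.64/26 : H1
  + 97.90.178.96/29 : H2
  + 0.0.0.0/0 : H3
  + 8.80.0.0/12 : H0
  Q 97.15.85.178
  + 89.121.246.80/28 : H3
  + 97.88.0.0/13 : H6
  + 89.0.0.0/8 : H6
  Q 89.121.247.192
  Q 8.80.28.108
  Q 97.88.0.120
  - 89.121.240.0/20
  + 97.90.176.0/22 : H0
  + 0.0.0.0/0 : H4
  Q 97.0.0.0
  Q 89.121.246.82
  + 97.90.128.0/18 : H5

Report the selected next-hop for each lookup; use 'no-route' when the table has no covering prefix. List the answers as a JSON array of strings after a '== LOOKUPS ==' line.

Apply in order:
  + 0.0.0.0/1 (H3) depth=1
  - 0.0.0.0/1 clear@1
  + 97.0.0.0/8 (H1) depth=8
  - 97.0.0.0/8 clear@8
  + 8.94.128.0/20 (H1) depth=20
  + 8.80.0.0/12 (H2) depth=12
  + 8.94.128.0/20 (H1) depth=20
  + 97.0.0.0/8 (H0) depth=8
  + 8.94.136.32/28 (H5) depth=28
  Q 8.80.25.133: descend 000010000101 ; hops seen [H2] ; pick H2
  Q 8.94.136.33: descend 0000100001011110100010000010 ; hops seen [H2,H1,H5] ; pick H5
  + 89.121.240.0/20 (H0) depth=20
  + 97.0.0.0/9 (H7) depth=9
  + 89.64.0.0/10 (H7) depth=10
  Q 97.0.0.9: descend 011000010 ; hops seen [H0,H7] ; pick H7
  - 8.94.136.32/28 clear@28
  + 97.90.178.96/28 (H6) depth=28
  + 97.90.178.64/26 (H1) depth=26
  + 97.90.178.96/29 (H2) depth=29
  + 0.0.0.0/0 (H3) depth=0
  + 8.80.0.0/12 (H0) depth=12
  Q 97.15.85.178: descend 011000010 ; hops seen [H3,H0,H7] ; pick H7
  + 89.121.246.80/28 (H3) depth=28
  + 97.88.0.0/13 (H6) depth=13
  + 89.0.0.0/8 (H6) depth=8
  Q 89.121.247.192: descend 01011001011110011111011 ; hops seen [H3,H6,H7,H0] ; pick H0
  Q 8.80.28.108: descend 000010000101 ; hops seen [H3,H0] ; pick H0
  Q 97.88.0.120: descend 01100001010110 ; hops seen [H3,H0,H7,H6] ; pick H6
  - 89.121.240.0/20 clear@20
  + 97.90.176.0/22 (H0) depth=22
  + 0.0.0.0/0 (H4) depth=0
  Q 97.0.0.0: descend 011000010 ; hops seen [H4,H0,H7] ; pick H7
  Q 89.121.246.82: descend 0101100101111001111101100101 ; hops seen [H4,H6,H7,H3] ; pick H3
  + 97.90.128.0/18 (H5) depth=18

== LOOKUPS ==
["H2","H5","H7","H7","H0","H0","H6","H7","H3"]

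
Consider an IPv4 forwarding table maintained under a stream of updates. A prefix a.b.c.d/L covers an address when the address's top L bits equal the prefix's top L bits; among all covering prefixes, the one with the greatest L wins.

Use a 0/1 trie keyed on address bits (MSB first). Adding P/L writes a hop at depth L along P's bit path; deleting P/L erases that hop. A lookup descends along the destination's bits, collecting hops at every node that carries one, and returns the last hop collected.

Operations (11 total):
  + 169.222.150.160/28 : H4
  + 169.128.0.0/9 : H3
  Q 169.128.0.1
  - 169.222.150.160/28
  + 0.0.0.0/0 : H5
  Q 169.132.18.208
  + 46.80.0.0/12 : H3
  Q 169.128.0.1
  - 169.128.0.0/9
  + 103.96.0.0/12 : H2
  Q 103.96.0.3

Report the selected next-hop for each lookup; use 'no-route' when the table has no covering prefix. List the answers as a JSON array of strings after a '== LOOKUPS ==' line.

Process each operation:
  add 169.222.150.160/28 -> H4 at depth 28
  add 169.128.0.0/9 -> H3 at depth 9
  Q 169.128.0.1: descend 101010011 ; hops seen [H3] ; pick H3
  - 169.222.150.160/28 clear@28
  add 0.0.0.0/0 -> H5 at depth 0
  Q 169.132.18.208: descend 101010011 ; hops seen [H5,H3] ; pick H3
  add 46.80.0.0/12 -> H3 at depth 12
  Q 169.128.0.1: descend 101010011 ; hops seen [H5,H3] ; pick H3
  - 169.128.0.0/9 clear@9
  add 103.96.0.0/12 -> H2 at depth 12
  Q 103.96.0.3: descend 011001110110 ; hops seen [H5,H2] ; pick H2

== LOOKUPS ==
["H3","H3","H3","H2"]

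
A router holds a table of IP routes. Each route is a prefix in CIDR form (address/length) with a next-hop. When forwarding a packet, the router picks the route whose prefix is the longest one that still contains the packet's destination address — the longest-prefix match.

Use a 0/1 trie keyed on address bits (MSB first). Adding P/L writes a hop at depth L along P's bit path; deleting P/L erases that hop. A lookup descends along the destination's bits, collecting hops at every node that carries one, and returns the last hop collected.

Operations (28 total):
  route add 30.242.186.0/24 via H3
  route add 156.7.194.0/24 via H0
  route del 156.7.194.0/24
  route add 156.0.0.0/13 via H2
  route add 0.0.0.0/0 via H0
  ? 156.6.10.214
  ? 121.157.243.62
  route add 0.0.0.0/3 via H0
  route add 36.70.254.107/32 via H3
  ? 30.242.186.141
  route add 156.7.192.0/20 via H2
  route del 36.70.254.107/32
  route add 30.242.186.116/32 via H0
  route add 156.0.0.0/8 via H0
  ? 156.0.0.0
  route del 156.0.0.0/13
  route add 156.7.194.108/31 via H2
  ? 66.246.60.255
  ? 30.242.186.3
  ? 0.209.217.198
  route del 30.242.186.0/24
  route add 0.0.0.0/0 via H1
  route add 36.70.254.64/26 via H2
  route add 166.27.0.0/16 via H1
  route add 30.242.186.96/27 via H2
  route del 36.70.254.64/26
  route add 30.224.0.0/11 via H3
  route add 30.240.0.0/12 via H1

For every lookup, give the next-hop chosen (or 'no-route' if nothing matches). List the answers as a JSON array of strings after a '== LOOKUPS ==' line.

Trace:
  add 30.242.186.0/24 -> H3 at depth 24
  add 156.7.194.0/24 -> H0 at depth 24
  del 156.7.194.0/24 (clear depth 24)
  add 156.0.0.0/13 -> H2 at depth 13
  add 0.0.0.0/0 -> H0 at depth 0
  Q 156.6.10.214: descend 100111000000011 ; hops seen [H0,H2] ; pick H2
  Q 121.157.243.62: descend 0 ; hops seen [H0] ; pick H0
  add 0.0.0.0/3 -> H0 at depth 3
  add 36.70.254.107/32 -> H3 at depth 32
  Q 30.242.186.141: descend 000111101111001010111010 ; hops seen [H0,H0,H3] ; pick H3
  add 156.7.192.0/20 -> H2 at depth 20
  del 36.70.254.107/32 (clear depth 32)
  add 30.242.186.116/32 -> H0 at depth 32
  add 156.0.0.0/8 -> H0 at depth 8
  Q 156.0.0.0: descend 1001110000000 ; hops seen [H0,H0,H2] ; pick H2
  del 156.0.0.0/13 (clear depth 13)
  add 156.7.194.108/31 -> H2 at depth 31
  Q 66.246.60.255: descend 0 ; hops seen [H0] ; pick H0
  Q 30.242.186.3: descend 0001111011110010101110100 ; hops seen [H0,H0,H3] ; pick H3
  Q 0.209.217.198: descend 000 ; hops seen [H0,H0] ; pick H0
  del 30.242.186.0/24 (clear depth 24)
  add 0.0.0.0/0 -> H1 at depth 0
  add 36.70.254.64/26 -> H2 at depth 26
  add 166.27.0.0/16 -> H1 at depth 16
  add 30.242.186.96/27 -> H2 at depth 27
  del 36.70.254.64/26 (clear depth 26)
  add 30.224.0.0/11 -> H3 at depth 11
  add 30.240.0.0/12 -> H1 at depth 12

== LOOKUPS ==
["H2","H0","H3","H2","H0","H3","H0"]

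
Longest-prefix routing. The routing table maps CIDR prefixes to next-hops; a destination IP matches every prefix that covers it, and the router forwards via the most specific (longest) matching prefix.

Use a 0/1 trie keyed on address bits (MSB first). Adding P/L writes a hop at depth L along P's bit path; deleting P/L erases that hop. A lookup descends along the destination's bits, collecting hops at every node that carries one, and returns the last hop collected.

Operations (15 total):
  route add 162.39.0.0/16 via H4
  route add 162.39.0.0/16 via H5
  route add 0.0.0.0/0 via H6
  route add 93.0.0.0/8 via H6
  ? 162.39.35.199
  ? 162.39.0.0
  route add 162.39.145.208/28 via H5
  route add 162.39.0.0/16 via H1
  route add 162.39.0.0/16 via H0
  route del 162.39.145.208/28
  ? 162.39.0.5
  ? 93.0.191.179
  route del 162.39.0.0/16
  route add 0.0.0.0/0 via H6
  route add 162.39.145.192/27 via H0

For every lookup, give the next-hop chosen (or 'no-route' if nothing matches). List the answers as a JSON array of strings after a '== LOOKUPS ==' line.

Trace:
  + 162.39.0.0/16 (H4) depth=16
  + 162.39.0.0/16 (H5) depth=16
  + 0.0.0.0/0 (H6) depth=0
  + 93.0.0.0/8 (H6) depth=8
  ? 162.39.35.199  path d0:H6→d1:-→d2:-→d3:-→d4:-→d5:-→d6:-→d7:-→d8:-→d9:-→d10:-→d11:-→d12:-→d13:-→d14:-→d15:-→d16:H5  best=H5
  ? 162.39.0.0  path d0:H6→d1:-→d2:-→d3:-→d4:-→d5:-→d6:-→d7:-→d8:-→d9:-→d10:-→d11:-→d12:-→d13:-→d14:-→d15:-→d16:H5  best=H5
  + 162.39.145.208/28 (H5) depth=28
  + 162.39.0.0/16 (H1) depth=16
  + 162.39.0.0/16 (H0) depth=16
  - 162.39.145.208/28 clear@28
  ? 162.39.0.5  path d0:H6→d1:-→d2:-→d3:-→d4:-→d5:-→d6:-→d7:-→d8:-→d9:-→d10:-→d11:-→d12:-→d13:-→d14:-→d15:-→d16:H0  best=H0
  ? 93.0.191.179  path d0:H6→d1:-→d2:-→d3:-→d4:-→d5:-→d6:-→d7:-→d8:H6  best=H6
  - 162.39.0.0/16 clear@16
  + 0.0.0.0/0 (H6) depth=0
  + 162.39.145.192/27 (H0) depth=27

== LOOKUPS ==
["H5","H5","H0","H6"]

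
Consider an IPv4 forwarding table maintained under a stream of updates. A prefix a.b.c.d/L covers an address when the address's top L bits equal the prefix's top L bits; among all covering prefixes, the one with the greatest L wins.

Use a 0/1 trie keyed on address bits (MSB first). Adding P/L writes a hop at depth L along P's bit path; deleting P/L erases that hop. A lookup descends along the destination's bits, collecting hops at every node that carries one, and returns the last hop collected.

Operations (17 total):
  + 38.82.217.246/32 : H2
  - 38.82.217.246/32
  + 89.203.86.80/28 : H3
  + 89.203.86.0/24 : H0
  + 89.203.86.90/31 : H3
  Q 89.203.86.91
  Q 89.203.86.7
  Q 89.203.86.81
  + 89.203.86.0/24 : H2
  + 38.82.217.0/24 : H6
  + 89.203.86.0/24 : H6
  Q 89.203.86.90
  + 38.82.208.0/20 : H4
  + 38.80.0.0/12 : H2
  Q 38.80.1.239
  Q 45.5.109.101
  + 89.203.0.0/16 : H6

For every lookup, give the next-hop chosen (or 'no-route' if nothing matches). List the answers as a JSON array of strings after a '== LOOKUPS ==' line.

Process each operation:
  add 38.82.217.246/32 -> H2 at depth 32
  - 38.82.217.246/32 clear@32
  add 89.203.86.80/28 -> H3 at depth 28
  add 89.203.86.0/24 -> H0 at depth 24
  add 89.203.86.90/31 -> H3 at depth 31
  ? 89.203.86.91  path d0:-→d1:-→d2:-→d3:-→d4:-→d5:-→d6:-→d7:-→d8:-→d9:-→d10:-→d11:-→d12:-→d13:-→d14:-→d15:-→d16:-→d17:-→d18:-→d19:-→d20:-→d21:-→d22:-→d23:-→d24:H0→d25:-→d26:-→d27:-→d28:H3→d29:-→d30:-→d31:H3  best=H3
  ? 89.203.86.7  path d0:-→d1:-→d2:-→d3:-→d4:-→d5:-→d6:-→d7:-→d8:-→d9:-→d10:-→d11:-→d12:-→d13:-→d14:-→d15:-→d16:-→d17:-→d18:-→d19:-→d20:-→d21:-→d22:-→d23:-→d24:H0→d25:-  best=H0
  ? 89.203.86.81  path d0:-→d1:-→d2:-→d3:-→d4:-→d5:-→d6:-→d7:-→d8:-→d9:-→d10:-→d11:-→d12:-→d13:-→d14:-→d15:-→d16:-→d17:-→d18:-→d19:-→d20:-→d21:-→d22:-→d23:-→d24:H0→d25:-→d26:-→d27:-→d28:H3  best=H3
  add 89.203.86.0/24 -> H2 at depth 24
  add 38.82.217.0/24 -> H6 at depth 24
  add 89.203.86.0/24 -> H6 at depth 24
  ? 89.203.86.90  path d0:-→d1:-→d2:-→d3:-→d4:-→d5:-→d6:-→d7:-→d8:-→d9:-→d10:-→d11:-→d12:-→d13:-→d14:-→d15:-→d16:-→d17:-→d18:-→d19:-→d20:-→d21:-→d22:-→d23:-→d24:H6→d25:-→d26:-→d27:-→d28:H3→d29:-→d30:-→d31:H3  best=H3
  add 38.82.208.0/20 -> H4 at depth 20
  add 38.80.0.0/12 -> H2 at depth 12
  ? 38.80.1.239  path d0:-→d1:-→d2:-→d3:-→d4:-→d5:-→d6:-→d7:-→d8:-→d9:-→d10:-→d11:-→d12:H2→d13:-→d14:-  best=H2
  ? 45.5.109.101  path d0:-→d1:-→d2:-→d3:-→d4:-  best=no-route
  add 89.203.0.0/16 -> H6 at depth 16

== LOOKUPS ==
["H3","H0","H3","H3","H2","no-route"]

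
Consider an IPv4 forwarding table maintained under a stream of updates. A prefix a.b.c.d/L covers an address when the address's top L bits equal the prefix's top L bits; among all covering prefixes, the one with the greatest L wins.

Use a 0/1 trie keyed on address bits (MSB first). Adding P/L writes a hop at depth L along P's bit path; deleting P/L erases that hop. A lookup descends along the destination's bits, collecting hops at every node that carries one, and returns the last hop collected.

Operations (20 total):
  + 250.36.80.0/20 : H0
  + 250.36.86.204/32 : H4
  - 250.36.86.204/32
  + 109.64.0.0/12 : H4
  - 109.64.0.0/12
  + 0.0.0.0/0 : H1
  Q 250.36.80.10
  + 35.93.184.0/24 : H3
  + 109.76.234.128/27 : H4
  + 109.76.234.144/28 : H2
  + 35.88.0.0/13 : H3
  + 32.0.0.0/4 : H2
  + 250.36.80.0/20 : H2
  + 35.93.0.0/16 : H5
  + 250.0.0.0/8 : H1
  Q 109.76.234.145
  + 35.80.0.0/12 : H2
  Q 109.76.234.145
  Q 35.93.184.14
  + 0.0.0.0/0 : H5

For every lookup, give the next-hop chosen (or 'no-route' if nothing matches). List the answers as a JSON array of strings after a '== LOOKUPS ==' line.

Process each operation:
  add 250.36.80.0/20 -> H0 at depth 20
  add 250.36.86.204/32 -> H4 at depth 32
  del 250.36.86.204/32 (clear depth 32)
  add 109.64.0.0/12 -> H4 at depth 12
  del 109.64.0.0/12 (clear depth 12)
  add 0.0.0.0/0 -> H1 at depth 0
  Q 250.36.80.10: descend 111110100010010001010 ; hops seen [H1,H0] ; pick H0
  add 35.93.184.0/24 -> H3 at depth 24
  add 109.76.234.128/27 -> H4 at depth 27
  add 109.76.234.144/28 -> H2 at depth 28
  add 35.88.0.0/13 -> H3 at depth 13
  add 32.0.0.0/4 -> H2 at depth 4
  add 250.36.80.0/20 -> H2 at depth 20
  add 35.93.0.0/16 -> H5 at depth 16
  add 250.0.0.0/8 -> H1 at depth 8
  Q 109.76.234.145: descend 0110110101001100111010101001 ; hops seen [H1,H4,H2] ; pick H2
  add 35.80.0.0/12 -> H2 at depth 12
  Q 109.76.234.145: descend 0110110101001100111010101001 ; hops seen [H1,H4,H2] ; pick H2
  Q 35.93.184.14: descend 001000110101110110111000 ; hops seen [H1,H2,H2,H3,H5,H3] ; pick H3
  add 0.0.0.0/0 -> H5 at depth 0

== LOOKUPS ==
["H0","H2","H2","H3"]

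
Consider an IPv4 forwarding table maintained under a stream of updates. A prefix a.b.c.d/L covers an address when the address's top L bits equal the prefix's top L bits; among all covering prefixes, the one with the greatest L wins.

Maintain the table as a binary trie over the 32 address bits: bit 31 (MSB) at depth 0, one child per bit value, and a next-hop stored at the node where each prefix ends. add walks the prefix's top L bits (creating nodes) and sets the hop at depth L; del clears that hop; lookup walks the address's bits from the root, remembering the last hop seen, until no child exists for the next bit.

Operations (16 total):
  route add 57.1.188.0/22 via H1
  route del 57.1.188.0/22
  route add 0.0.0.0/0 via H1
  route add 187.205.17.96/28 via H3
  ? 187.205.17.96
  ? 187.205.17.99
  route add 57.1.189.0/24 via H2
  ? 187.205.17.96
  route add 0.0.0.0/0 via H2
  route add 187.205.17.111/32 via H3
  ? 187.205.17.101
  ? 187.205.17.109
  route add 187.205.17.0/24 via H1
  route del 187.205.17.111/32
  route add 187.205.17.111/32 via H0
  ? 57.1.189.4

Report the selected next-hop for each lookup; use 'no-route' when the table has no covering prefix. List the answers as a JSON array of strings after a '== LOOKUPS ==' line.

Trace:
  add 57.1.188.0/22 -> H1 at depth 22
  - 57.1.188.0/22 clear@22
  add 0.0.0.0/0 -> H1 at depth 0
  add 187.205.17.96/28 -> H3 at depth 28
  lookup 187.205.17.96: bits 1011101111001101000100010110 walk d0:H1→d1:-→d2:-→d3:-→d4:-→d5:-→d6:-→d7:-→d8:-→d9:-→d10:-→d11:-→d12:-→d13:-→d14:-→d15:-→d16:-→d17:-→d18:-→d19:-→d20:-→d21:-→d22:-→d23:-→d24:-→d25:-→d26:-→d27:-→d28:H3 -> H3
  lookup 187.205.17.99: bits 1011101111001101000100010110 walk d0:H1→d1:-→d2:-→d3:-→d4:-→d5:-→d6:-→d7:-→d8:-→d9:-→d10:-→d11:-→d12:-→d13:-→d14:-→d15:-→d16:-→d17:-→d18:-→d19:-→d20:-→d21:-→d22:-→d23:-→d24:-→d25:-→d26:-→d27:-→d28:H3 -> H3
  add 57.1.189.0/24 -> H2 at depth 24
  lookup 187.205.17.96: bits 1011101111001101000100010110 walk d0:H1→d1:-→d2:-→d3:-→d4:-→d5:-→d6:-→d7:-→d8:-→d9:-→d10:-→d11:-→d12:-→d13:-→d14:-→d15:-→d16:-→d17:-→d18:-→d19:-→d20:-→d21:-→d22:-→d23:-→d24:-→d25:-→d26:-→d27:-→d28:H3 -> H3
  add 0.0.0.0/0 -> H2 at depth 0
  add 187.205.17.111/32 -> H3 at depth 32
  lookup 187.205.17.101: bits 1011101111001101000100010110 walk d0:H2→d1:-→d2:-→d3:-→d4:-→d5:-→d6:-→d7:-→d8:-→d9:-→d10:-→d11:-→d12:-→d13:-→d14:-→d15:-→d16:-→d17:-→d18:-→d19:-→d20:-→d21:-→d22:-→d23:-→d24:-→d25:-→d26:-→d27:-→d28:H3 -> H3
  lookup 187.205.17.109: bits 101110111100110100010001011011 walk d0:H2→d1:-→d2:-→d3:-→d4:-→d5:-→d6:-→d7:-→d8:-→d9:-→d10:-→d11:-→d12:-→d13:-→d14:-→d15:-→d16:-→d17:-→d18:-→d19:-→d20:-→d21:-→d22:-→d23:-→d24:-→d25:-→d26:-→d27:-→d28:H3→d29:-→d30:- -> H3
  add 187.205.17.0/24 -> H1 at depth 24
  - 187.205.17.111/32 clear@32
  add 187.205.17.111/32 -> H0 at depth 32
  lookup 57.1.189.4: bits 001110010000000110111101 walk d0:H2→d1:-→d2:-→d3:-→d4:-→d5:-→d6:-→d7:-→d8:-→d9:-→d10:-→d11:-→d12:-→d13:-→d14:-→d15:-→d16:-→d17:-→d18:-→d19:-→d20:-→d21:-→d22:-→d23:-→d24:H2 -> H2

== LOOKUPS ==
["H3","H3","H3","H3","H3","H2"]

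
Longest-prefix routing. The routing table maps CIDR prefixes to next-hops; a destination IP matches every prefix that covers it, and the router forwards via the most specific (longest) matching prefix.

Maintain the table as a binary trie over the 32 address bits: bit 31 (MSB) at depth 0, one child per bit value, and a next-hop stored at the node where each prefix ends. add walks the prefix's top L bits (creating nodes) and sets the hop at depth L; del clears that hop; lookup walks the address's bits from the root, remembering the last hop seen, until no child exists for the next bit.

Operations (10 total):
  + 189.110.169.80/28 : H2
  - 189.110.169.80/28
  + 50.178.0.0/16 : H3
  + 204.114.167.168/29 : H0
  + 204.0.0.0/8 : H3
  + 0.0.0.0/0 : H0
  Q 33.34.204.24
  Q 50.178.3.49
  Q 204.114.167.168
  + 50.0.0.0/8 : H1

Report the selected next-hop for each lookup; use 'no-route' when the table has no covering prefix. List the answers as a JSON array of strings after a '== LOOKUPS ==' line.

Process each operation:
  + 189.110.169.80/28 (H2) depth=28
  - 189.110.169.80/28 clear@28
  + 50.178.0.0/16 (H3) depth=16
  + 204.114.167.168/29 (H0) depth=29
  + 204.0.0.0/8 (H3) depth=8
  + 0.0.0.0/0 (H0) depth=0
  Q 33.34.204.24: descend 001 ; hops seen [H0] ; pick H0
  Q 50.178.3.49: descend 0011001010110010 ; hops seen [H0,H3] ; pick H3
  Q 204.114.167.168: descend 11001100011100101010011110101 ; hops seen [H0,H3,H0] ; pick H0
  + 50.0.0.0/8 (H1) depth=8

== LOOKUPS ==
["H0","H3","H0"]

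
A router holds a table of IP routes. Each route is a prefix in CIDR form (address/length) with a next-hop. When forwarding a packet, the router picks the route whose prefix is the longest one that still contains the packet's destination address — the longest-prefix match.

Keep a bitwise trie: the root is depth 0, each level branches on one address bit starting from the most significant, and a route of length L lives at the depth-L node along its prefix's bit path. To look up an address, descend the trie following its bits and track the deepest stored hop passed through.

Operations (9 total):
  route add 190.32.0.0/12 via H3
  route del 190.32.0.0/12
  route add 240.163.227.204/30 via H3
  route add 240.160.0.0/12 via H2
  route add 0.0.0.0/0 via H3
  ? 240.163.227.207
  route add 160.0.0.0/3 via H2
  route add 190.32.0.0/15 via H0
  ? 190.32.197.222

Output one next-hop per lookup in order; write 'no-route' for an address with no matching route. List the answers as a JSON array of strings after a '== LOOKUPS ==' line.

Process each operation:
  add 190.32.0.0/12 -> H3 at depth 12
  - 190.32.0.0/12 clear@12
  add 240.163.227.204/30 -> H3 at depth 30
  add 240.160.0.0/12 -> H2 at depth 12
  add 0.0.0.0/0 -> H3 at depth 0
  ? 240.163.227.207  path d0:H3→d1:-→d2:-→d3:-→d4:-→d5:-→d6:-→d7:-→d8:-→d9:-→d10:-→d11:-→d12:H2→d13:-→d14:-→d15:-→d16:-→d17:-→d18:-→d19:-→d20:-→d21:-→d22:-→d23:-→d24:-→d25:-→d26:-→d27:-→d28:-→d29:-→d30:H3  best=H3
  add 160.0.0.0/3 -> H2 at depth 3
  add 190.32.0.0/15 -> H0 at depth 15
  ? 190.32.197.222  path d0:H3→d1:-→d2:-→d3:H2→d4:-→d5:-→d6:-→d7:-→d8:-→d9:-→d10:-→d11:-→d12:-→d13:-→d14:-→d15:H0  best=H0

== LOOKUPS ==
["H3","H0"]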